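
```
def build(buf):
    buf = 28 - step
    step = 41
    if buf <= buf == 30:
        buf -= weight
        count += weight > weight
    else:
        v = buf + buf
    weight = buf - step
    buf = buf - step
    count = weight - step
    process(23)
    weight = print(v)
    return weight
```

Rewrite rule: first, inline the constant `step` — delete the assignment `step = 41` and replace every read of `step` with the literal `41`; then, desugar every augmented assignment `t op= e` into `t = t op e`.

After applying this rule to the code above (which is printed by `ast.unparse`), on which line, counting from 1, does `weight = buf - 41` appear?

8

Transformed code:
def build(buf):
    buf = 28 - 41
    if buf <= buf == 30:
        buf = buf - weight
        count = count + (weight > weight)
    else:
        v = buf + buf
    weight = buf - 41
    buf = buf - 41
    count = weight - 41
    process(23)
    weight = print(v)
    return weight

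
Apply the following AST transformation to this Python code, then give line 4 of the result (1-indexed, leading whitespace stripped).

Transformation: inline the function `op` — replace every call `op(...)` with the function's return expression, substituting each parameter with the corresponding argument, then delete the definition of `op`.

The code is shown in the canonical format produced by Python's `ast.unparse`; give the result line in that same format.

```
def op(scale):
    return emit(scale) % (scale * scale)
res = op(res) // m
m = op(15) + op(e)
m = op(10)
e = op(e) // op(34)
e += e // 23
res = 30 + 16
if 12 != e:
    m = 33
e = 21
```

e = emit(e) % (e * e) // (emit(34) % (34 * 34))

Transformed code:
res = emit(res) % (res * res) // m
m = emit(15) % (15 * 15) + emit(e) % (e * e)
m = emit(10) % (10 * 10)
e = emit(e) % (e * e) // (emit(34) % (34 * 34))
e += e // 23
res = 30 + 16
if 12 != e:
    m = 33
e = 21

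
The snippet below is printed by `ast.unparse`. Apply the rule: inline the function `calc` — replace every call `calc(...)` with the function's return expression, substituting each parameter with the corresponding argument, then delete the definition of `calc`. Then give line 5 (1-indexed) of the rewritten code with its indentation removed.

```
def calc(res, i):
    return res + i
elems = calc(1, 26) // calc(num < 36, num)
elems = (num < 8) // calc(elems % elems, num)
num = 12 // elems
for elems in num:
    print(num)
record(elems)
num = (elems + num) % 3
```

Transformed code:
elems = (1 + 26) // ((num < 36) + num)
elems = (num < 8) // (elems % elems + num)
num = 12 // elems
for elems in num:
    print(num)
record(elems)
num = (elems + num) % 3

print(num)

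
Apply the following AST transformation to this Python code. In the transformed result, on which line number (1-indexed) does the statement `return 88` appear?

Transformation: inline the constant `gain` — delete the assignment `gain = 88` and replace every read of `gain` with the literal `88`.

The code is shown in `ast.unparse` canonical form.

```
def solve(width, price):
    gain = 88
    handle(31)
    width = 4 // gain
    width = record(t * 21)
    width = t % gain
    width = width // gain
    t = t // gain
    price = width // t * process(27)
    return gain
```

Transformed code:
def solve(width, price):
    handle(31)
    width = 4 // 88
    width = record(t * 21)
    width = t % 88
    width = width // 88
    t = t // 88
    price = width // t * process(27)
    return 88

9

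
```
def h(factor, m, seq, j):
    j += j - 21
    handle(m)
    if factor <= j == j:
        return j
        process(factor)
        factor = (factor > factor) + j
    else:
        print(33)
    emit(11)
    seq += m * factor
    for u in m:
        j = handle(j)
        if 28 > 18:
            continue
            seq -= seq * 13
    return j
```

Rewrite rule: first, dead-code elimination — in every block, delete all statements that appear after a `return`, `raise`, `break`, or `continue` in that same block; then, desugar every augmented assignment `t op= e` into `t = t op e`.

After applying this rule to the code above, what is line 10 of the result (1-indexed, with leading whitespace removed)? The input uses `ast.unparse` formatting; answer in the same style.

for u in m:

Transformed code:
def h(factor, m, seq, j):
    j = j + (j - 21)
    handle(m)
    if factor <= j == j:
        return j
    else:
        print(33)
    emit(11)
    seq = seq + m * factor
    for u in m:
        j = handle(j)
        if 28 > 18:
            continue
    return j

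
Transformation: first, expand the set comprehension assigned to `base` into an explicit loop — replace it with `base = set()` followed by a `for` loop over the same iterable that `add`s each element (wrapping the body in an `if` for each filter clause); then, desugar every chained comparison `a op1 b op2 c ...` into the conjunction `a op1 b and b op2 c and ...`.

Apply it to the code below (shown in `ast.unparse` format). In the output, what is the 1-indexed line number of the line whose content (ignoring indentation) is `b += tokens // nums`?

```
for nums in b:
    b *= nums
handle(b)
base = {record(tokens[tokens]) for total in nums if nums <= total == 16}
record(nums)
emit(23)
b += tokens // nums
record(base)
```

Transformed code:
for nums in b:
    b *= nums
handle(b)
base = set()
for total in nums:
    if nums <= total and total == 16:
        base.add(record(tokens[tokens]))
record(nums)
emit(23)
b += tokens // nums
record(base)

10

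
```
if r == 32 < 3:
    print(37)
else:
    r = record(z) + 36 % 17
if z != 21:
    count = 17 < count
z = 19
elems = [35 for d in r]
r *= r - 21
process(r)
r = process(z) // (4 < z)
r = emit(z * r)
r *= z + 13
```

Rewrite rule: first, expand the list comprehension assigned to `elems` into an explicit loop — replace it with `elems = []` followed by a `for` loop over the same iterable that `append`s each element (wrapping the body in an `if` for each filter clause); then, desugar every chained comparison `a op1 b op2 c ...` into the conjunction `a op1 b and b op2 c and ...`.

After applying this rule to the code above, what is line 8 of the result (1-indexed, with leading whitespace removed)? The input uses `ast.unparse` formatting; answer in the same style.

Transformed code:
if r == 32 and 32 < 3:
    print(37)
else:
    r = record(z) + 36 % 17
if z != 21:
    count = 17 < count
z = 19
elems = []
for d in r:
    elems.append(35)
r *= r - 21
process(r)
r = process(z) // (4 < z)
r = emit(z * r)
r *= z + 13

elems = []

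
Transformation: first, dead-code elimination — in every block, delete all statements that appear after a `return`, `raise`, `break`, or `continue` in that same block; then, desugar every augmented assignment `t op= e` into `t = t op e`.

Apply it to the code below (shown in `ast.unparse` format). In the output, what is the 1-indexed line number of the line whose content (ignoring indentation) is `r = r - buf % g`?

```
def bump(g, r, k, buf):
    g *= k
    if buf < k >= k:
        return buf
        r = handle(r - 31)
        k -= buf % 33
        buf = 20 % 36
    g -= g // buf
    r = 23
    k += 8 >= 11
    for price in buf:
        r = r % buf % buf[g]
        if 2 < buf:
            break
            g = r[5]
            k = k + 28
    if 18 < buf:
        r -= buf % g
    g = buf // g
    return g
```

13

Transformed code:
def bump(g, r, k, buf):
    g = g * k
    if buf < k >= k:
        return buf
    g = g - g // buf
    r = 23
    k = k + (8 >= 11)
    for price in buf:
        r = r % buf % buf[g]
        if 2 < buf:
            break
    if 18 < buf:
        r = r - buf % g
    g = buf // g
    return g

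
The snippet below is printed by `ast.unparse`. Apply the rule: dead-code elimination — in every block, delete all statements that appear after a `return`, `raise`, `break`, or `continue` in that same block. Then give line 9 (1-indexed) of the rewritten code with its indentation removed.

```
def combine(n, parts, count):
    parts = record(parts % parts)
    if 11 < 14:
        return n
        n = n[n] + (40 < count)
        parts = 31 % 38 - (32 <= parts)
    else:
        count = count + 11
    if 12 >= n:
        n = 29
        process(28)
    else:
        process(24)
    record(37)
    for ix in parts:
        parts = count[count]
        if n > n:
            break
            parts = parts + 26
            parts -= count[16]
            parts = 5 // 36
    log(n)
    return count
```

process(28)

Transformed code:
def combine(n, parts, count):
    parts = record(parts % parts)
    if 11 < 14:
        return n
    else:
        count = count + 11
    if 12 >= n:
        n = 29
        process(28)
    else:
        process(24)
    record(37)
    for ix in parts:
        parts = count[count]
        if n > n:
            break
    log(n)
    return count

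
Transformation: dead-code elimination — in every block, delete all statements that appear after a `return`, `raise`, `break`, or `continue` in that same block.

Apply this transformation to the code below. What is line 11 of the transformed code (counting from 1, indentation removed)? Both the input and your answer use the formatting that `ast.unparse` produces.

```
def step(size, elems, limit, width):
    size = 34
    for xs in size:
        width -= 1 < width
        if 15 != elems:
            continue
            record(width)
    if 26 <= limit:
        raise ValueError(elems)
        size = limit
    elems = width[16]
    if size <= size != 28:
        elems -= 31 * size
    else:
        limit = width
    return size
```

elems -= 31 * size

Transformed code:
def step(size, elems, limit, width):
    size = 34
    for xs in size:
        width -= 1 < width
        if 15 != elems:
            continue
    if 26 <= limit:
        raise ValueError(elems)
    elems = width[16]
    if size <= size != 28:
        elems -= 31 * size
    else:
        limit = width
    return size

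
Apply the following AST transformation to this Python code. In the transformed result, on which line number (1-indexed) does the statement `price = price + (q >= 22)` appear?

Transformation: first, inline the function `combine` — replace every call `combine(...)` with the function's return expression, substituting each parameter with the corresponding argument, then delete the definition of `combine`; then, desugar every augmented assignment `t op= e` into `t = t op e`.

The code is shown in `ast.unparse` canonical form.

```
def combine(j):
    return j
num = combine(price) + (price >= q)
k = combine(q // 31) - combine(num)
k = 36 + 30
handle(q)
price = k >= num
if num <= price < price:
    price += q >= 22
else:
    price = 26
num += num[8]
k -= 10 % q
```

7

Transformed code:
num = price + (price >= q)
k = q // 31 - num
k = 36 + 30
handle(q)
price = k >= num
if num <= price < price:
    price = price + (q >= 22)
else:
    price = 26
num = num + num[8]
k = k - 10 % q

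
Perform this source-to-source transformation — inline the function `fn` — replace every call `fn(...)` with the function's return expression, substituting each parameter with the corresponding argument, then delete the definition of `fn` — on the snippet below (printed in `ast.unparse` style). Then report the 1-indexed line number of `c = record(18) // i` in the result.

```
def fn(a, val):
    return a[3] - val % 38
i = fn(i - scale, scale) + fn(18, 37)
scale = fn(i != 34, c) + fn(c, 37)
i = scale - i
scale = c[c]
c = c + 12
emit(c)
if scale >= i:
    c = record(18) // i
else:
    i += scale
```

Transformed code:
i = (i - scale)[3] - scale % 38 + (18[3] - 37 % 38)
scale = (i != 34)[3] - c % 38 + (c[3] - 37 % 38)
i = scale - i
scale = c[c]
c = c + 12
emit(c)
if scale >= i:
    c = record(18) // i
else:
    i += scale

8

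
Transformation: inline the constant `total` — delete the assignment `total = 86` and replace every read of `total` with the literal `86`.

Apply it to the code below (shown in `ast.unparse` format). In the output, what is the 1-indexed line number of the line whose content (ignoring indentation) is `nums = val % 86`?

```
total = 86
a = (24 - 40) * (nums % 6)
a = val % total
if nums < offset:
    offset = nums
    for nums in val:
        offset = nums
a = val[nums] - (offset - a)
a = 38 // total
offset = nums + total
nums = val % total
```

10

Transformed code:
a = (24 - 40) * (nums % 6)
a = val % 86
if nums < offset:
    offset = nums
    for nums in val:
        offset = nums
a = val[nums] - (offset - a)
a = 38 // 86
offset = nums + 86
nums = val % 86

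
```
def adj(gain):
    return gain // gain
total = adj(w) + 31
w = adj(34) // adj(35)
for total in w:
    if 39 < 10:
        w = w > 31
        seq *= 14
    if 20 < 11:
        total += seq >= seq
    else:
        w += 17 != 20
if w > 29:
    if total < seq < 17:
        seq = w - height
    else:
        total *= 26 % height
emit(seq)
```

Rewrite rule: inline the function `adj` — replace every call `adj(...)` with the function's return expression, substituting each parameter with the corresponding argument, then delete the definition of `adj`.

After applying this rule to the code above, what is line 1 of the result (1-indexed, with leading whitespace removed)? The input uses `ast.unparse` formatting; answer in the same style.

total = w // w + 31

Transformed code:
total = w // w + 31
w = 34 // 34 // (35 // 35)
for total in w:
    if 39 < 10:
        w = w > 31
        seq *= 14
    if 20 < 11:
        total += seq >= seq
    else:
        w += 17 != 20
if w > 29:
    if total < seq < 17:
        seq = w - height
    else:
        total *= 26 % height
emit(seq)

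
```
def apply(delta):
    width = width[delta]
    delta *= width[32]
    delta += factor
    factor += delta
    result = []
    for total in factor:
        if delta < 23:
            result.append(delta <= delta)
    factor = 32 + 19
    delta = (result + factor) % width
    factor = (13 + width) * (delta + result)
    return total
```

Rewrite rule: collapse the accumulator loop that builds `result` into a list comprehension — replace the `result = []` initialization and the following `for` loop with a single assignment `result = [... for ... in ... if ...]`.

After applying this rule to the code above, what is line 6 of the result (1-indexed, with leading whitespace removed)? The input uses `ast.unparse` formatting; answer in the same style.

result = [delta <= delta for total in factor if delta < 23]

Transformed code:
def apply(delta):
    width = width[delta]
    delta *= width[32]
    delta += factor
    factor += delta
    result = [delta <= delta for total in factor if delta < 23]
    factor = 32 + 19
    delta = (result + factor) % width
    factor = (13 + width) * (delta + result)
    return total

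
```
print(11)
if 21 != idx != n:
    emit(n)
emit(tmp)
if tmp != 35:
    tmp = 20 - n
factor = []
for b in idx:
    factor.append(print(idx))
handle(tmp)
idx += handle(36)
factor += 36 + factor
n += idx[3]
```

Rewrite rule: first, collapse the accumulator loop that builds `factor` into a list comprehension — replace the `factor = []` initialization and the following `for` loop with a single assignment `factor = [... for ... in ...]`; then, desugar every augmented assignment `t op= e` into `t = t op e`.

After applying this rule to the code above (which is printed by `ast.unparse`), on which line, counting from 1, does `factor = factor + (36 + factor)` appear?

Transformed code:
print(11)
if 21 != idx != n:
    emit(n)
emit(tmp)
if tmp != 35:
    tmp = 20 - n
factor = [print(idx) for b in idx]
handle(tmp)
idx = idx + handle(36)
factor = factor + (36 + factor)
n = n + idx[3]

10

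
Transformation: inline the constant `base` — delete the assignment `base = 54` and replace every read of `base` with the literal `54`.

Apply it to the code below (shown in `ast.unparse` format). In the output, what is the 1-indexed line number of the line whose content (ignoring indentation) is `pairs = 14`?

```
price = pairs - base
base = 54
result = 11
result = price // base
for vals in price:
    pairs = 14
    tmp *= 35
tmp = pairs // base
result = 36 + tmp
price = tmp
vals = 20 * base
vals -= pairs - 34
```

Transformed code:
price = pairs - 54
result = 11
result = price // 54
for vals in price:
    pairs = 14
    tmp *= 35
tmp = pairs // 54
result = 36 + tmp
price = tmp
vals = 20 * 54
vals -= pairs - 34

5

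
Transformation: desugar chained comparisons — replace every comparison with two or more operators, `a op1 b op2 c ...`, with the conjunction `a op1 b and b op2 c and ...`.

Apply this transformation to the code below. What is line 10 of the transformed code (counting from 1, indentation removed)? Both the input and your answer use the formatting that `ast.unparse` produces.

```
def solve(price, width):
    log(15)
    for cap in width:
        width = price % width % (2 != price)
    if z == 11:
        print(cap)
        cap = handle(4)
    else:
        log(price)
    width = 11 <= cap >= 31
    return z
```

Transformed code:
def solve(price, width):
    log(15)
    for cap in width:
        width = price % width % (2 != price)
    if z == 11:
        print(cap)
        cap = handle(4)
    else:
        log(price)
    width = 11 <= cap and cap >= 31
    return z

width = 11 <= cap and cap >= 31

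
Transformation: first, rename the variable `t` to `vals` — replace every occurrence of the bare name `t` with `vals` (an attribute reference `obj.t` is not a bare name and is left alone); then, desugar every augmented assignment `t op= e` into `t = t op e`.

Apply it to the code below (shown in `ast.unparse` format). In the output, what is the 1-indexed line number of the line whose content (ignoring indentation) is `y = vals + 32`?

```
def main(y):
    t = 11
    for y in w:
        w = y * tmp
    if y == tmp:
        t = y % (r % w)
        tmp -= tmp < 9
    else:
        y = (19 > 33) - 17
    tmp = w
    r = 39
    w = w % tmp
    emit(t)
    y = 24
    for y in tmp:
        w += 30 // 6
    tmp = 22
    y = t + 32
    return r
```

Transformed code:
def main(y):
    vals = 11
    for y in w:
        w = y * tmp
    if y == tmp:
        vals = y % (r % w)
        tmp = tmp - (tmp < 9)
    else:
        y = (19 > 33) - 17
    tmp = w
    r = 39
    w = w % tmp
    emit(vals)
    y = 24
    for y in tmp:
        w = w + 30 // 6
    tmp = 22
    y = vals + 32
    return r

18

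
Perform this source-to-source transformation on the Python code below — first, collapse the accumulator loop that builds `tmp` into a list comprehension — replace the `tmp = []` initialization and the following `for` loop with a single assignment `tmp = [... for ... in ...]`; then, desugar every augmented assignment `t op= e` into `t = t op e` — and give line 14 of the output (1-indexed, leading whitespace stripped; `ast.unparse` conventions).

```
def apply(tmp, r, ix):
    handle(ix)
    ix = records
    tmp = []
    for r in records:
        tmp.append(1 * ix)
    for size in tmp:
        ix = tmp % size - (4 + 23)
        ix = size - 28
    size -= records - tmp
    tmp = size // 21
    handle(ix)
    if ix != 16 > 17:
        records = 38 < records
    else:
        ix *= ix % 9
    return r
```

Transformed code:
def apply(tmp, r, ix):
    handle(ix)
    ix = records
    tmp = [1 * ix for r in records]
    for size in tmp:
        ix = tmp % size - (4 + 23)
        ix = size - 28
    size = size - (records - tmp)
    tmp = size // 21
    handle(ix)
    if ix != 16 > 17:
        records = 38 < records
    else:
        ix = ix * (ix % 9)
    return r

ix = ix * (ix % 9)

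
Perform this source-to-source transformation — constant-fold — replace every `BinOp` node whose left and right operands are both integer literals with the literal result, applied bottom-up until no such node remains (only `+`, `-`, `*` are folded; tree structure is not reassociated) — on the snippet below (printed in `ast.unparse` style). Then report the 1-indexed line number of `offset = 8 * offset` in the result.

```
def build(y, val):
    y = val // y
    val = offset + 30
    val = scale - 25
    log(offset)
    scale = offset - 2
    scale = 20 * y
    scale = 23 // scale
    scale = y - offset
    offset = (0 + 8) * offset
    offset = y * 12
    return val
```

Transformed code:
def build(y, val):
    y = val // y
    val = offset + 30
    val = scale - 25
    log(offset)
    scale = offset - 2
    scale = 20 * y
    scale = 23 // scale
    scale = y - offset
    offset = 8 * offset
    offset = y * 12
    return val

10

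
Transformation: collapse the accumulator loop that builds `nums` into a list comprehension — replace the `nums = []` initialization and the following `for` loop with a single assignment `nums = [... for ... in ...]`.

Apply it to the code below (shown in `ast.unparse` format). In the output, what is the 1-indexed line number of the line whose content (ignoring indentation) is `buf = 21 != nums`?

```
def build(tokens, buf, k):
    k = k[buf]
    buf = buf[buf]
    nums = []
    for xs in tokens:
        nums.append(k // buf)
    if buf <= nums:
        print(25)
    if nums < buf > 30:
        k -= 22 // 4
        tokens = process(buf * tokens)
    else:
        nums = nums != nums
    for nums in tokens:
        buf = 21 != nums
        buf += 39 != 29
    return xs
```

Transformed code:
def build(tokens, buf, k):
    k = k[buf]
    buf = buf[buf]
    nums = [k // buf for xs in tokens]
    if buf <= nums:
        print(25)
    if nums < buf > 30:
        k -= 22 // 4
        tokens = process(buf * tokens)
    else:
        nums = nums != nums
    for nums in tokens:
        buf = 21 != nums
        buf += 39 != 29
    return xs

13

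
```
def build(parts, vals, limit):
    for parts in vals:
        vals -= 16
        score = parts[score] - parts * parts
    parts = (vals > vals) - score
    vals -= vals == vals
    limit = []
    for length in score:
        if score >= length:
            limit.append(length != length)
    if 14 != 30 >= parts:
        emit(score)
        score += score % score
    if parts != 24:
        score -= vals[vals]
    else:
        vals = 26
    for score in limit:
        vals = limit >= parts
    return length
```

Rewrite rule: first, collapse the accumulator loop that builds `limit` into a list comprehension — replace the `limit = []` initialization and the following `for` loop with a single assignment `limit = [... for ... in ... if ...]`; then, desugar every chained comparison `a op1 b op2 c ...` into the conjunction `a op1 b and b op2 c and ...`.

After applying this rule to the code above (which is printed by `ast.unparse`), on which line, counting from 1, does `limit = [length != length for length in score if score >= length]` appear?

7

Transformed code:
def build(parts, vals, limit):
    for parts in vals:
        vals -= 16
        score = parts[score] - parts * parts
    parts = (vals > vals) - score
    vals -= vals == vals
    limit = [length != length for length in score if score >= length]
    if 14 != 30 and 30 >= parts:
        emit(score)
        score += score % score
    if parts != 24:
        score -= vals[vals]
    else:
        vals = 26
    for score in limit:
        vals = limit >= parts
    return length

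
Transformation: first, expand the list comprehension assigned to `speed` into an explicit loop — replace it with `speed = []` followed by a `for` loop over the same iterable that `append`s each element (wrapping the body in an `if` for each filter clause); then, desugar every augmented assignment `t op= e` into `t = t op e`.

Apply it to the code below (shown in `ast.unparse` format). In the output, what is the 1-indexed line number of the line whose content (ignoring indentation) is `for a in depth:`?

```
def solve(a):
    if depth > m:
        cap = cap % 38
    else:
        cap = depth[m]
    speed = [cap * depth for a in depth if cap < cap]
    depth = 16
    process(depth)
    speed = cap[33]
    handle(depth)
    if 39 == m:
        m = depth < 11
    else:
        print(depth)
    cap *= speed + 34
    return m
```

7

Transformed code:
def solve(a):
    if depth > m:
        cap = cap % 38
    else:
        cap = depth[m]
    speed = []
    for a in depth:
        if cap < cap:
            speed.append(cap * depth)
    depth = 16
    process(depth)
    speed = cap[33]
    handle(depth)
    if 39 == m:
        m = depth < 11
    else:
        print(depth)
    cap = cap * (speed + 34)
    return m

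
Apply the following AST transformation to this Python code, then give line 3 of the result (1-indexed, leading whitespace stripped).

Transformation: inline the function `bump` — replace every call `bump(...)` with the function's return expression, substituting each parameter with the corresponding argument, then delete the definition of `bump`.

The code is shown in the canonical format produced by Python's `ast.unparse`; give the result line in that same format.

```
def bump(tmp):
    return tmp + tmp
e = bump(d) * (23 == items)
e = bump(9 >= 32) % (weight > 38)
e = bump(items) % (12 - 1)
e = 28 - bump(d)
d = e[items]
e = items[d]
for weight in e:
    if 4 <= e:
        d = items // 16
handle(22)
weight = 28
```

e = (items + items) % (12 - 1)

Transformed code:
e = (d + d) * (23 == items)
e = ((9 >= 32) + (9 >= 32)) % (weight > 38)
e = (items + items) % (12 - 1)
e = 28 - (d + d)
d = e[items]
e = items[d]
for weight in e:
    if 4 <= e:
        d = items // 16
handle(22)
weight = 28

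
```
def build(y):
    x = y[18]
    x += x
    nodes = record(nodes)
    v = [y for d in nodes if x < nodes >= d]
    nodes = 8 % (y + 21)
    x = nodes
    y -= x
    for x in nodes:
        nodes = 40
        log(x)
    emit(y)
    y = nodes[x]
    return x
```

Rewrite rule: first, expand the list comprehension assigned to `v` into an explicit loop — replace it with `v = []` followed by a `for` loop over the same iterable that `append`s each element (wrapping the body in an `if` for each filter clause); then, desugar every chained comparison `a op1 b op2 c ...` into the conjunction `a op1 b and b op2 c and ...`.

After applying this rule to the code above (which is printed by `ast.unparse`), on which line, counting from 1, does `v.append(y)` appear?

Transformed code:
def build(y):
    x = y[18]
    x += x
    nodes = record(nodes)
    v = []
    for d in nodes:
        if x < nodes and nodes >= d:
            v.append(y)
    nodes = 8 % (y + 21)
    x = nodes
    y -= x
    for x in nodes:
        nodes = 40
        log(x)
    emit(y)
    y = nodes[x]
    return x

8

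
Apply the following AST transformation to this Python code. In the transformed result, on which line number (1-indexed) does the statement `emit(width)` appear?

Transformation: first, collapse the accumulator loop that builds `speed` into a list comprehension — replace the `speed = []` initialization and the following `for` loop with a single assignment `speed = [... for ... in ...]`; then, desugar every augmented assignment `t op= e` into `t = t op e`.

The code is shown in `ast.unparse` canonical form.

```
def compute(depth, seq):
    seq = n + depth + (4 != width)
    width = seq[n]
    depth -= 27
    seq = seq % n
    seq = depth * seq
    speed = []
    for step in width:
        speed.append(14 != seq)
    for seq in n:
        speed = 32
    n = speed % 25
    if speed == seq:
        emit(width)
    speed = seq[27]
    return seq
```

12

Transformed code:
def compute(depth, seq):
    seq = n + depth + (4 != width)
    width = seq[n]
    depth = depth - 27
    seq = seq % n
    seq = depth * seq
    speed = [14 != seq for step in width]
    for seq in n:
        speed = 32
    n = speed % 25
    if speed == seq:
        emit(width)
    speed = seq[27]
    return seq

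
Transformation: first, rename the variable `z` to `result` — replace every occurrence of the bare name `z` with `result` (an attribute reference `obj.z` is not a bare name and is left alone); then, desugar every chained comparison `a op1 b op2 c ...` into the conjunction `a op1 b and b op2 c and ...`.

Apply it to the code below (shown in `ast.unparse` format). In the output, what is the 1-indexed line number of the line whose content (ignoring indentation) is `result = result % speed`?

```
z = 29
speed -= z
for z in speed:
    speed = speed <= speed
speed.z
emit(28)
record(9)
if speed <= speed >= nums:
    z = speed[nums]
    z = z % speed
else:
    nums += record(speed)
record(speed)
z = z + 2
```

10

Transformed code:
result = 29
speed -= result
for result in speed:
    speed = speed <= speed
speed.z
emit(28)
record(9)
if speed <= speed and speed >= nums:
    result = speed[nums]
    result = result % speed
else:
    nums += record(speed)
record(speed)
result = result + 2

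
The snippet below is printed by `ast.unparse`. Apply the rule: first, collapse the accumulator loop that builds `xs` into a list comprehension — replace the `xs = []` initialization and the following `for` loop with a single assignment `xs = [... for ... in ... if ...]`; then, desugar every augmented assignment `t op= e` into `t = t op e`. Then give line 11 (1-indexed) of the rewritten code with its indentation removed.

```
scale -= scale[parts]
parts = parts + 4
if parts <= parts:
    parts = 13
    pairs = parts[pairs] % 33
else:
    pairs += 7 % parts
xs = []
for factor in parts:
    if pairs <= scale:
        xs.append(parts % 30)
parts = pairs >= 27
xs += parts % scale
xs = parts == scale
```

xs = parts == scale

Transformed code:
scale = scale - scale[parts]
parts = parts + 4
if parts <= parts:
    parts = 13
    pairs = parts[pairs] % 33
else:
    pairs = pairs + 7 % parts
xs = [parts % 30 for factor in parts if pairs <= scale]
parts = pairs >= 27
xs = xs + parts % scale
xs = parts == scale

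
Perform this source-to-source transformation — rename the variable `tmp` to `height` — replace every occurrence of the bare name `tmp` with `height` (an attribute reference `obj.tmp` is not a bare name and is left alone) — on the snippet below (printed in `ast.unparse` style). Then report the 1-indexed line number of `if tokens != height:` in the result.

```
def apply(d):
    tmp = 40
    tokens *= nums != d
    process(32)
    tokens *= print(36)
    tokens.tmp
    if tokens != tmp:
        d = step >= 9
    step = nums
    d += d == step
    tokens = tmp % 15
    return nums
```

Transformed code:
def apply(d):
    height = 40
    tokens *= nums != d
    process(32)
    tokens *= print(36)
    tokens.tmp
    if tokens != height:
        d = step >= 9
    step = nums
    d += d == step
    tokens = height % 15
    return nums

7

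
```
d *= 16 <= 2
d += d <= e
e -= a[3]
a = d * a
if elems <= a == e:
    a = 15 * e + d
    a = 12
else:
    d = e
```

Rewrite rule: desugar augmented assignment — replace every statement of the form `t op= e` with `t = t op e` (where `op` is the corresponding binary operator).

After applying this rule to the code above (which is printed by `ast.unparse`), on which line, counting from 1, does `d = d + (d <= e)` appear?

2

Transformed code:
d = d * (16 <= 2)
d = d + (d <= e)
e = e - a[3]
a = d * a
if elems <= a == e:
    a = 15 * e + d
    a = 12
else:
    d = e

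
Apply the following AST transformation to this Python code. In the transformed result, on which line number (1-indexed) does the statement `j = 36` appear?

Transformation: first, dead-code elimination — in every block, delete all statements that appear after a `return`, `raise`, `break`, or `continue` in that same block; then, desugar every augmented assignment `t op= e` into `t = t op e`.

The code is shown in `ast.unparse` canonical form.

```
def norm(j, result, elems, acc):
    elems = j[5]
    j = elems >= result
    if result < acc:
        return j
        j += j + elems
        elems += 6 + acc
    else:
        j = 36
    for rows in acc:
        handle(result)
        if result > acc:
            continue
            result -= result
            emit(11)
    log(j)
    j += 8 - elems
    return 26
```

Transformed code:
def norm(j, result, elems, acc):
    elems = j[5]
    j = elems >= result
    if result < acc:
        return j
    else:
        j = 36
    for rows in acc:
        handle(result)
        if result > acc:
            continue
    log(j)
    j = j + (8 - elems)
    return 26

7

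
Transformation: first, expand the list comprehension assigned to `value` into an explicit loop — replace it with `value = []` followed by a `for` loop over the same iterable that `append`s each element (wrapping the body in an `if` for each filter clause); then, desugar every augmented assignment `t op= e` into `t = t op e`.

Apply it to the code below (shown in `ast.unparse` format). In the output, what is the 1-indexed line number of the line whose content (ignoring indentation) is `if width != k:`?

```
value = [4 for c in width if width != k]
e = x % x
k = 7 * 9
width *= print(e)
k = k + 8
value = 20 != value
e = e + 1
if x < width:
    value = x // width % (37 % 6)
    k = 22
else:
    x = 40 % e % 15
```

3

Transformed code:
value = []
for c in width:
    if width != k:
        value.append(4)
e = x % x
k = 7 * 9
width = width * print(e)
k = k + 8
value = 20 != value
e = e + 1
if x < width:
    value = x // width % (37 % 6)
    k = 22
else:
    x = 40 % e % 15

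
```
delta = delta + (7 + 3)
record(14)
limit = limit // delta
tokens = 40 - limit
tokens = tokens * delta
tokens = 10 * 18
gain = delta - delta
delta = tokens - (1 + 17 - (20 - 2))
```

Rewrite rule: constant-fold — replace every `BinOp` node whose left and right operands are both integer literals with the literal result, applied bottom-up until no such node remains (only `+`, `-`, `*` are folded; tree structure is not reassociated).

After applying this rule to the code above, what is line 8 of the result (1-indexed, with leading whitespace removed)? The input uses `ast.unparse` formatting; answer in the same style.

Transformed code:
delta = delta + 10
record(14)
limit = limit // delta
tokens = 40 - limit
tokens = tokens * delta
tokens = 180
gain = delta - delta
delta = tokens - 0

delta = tokens - 0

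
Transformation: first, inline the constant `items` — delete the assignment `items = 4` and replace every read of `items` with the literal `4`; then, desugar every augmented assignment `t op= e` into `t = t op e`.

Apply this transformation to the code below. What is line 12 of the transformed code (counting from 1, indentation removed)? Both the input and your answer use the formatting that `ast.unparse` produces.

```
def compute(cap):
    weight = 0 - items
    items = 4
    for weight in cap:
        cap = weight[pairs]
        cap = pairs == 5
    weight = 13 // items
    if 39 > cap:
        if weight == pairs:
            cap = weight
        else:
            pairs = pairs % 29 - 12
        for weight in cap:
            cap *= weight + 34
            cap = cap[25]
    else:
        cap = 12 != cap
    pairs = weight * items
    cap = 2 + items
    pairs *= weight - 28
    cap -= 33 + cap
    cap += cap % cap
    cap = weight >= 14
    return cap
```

for weight in cap:

Transformed code:
def compute(cap):
    weight = 0 - 4
    for weight in cap:
        cap = weight[pairs]
        cap = pairs == 5
    weight = 13 // 4
    if 39 > cap:
        if weight == pairs:
            cap = weight
        else:
            pairs = pairs % 29 - 12
        for weight in cap:
            cap = cap * (weight + 34)
            cap = cap[25]
    else:
        cap = 12 != cap
    pairs = weight * 4
    cap = 2 + 4
    pairs = pairs * (weight - 28)
    cap = cap - (33 + cap)
    cap = cap + cap % cap
    cap = weight >= 14
    return cap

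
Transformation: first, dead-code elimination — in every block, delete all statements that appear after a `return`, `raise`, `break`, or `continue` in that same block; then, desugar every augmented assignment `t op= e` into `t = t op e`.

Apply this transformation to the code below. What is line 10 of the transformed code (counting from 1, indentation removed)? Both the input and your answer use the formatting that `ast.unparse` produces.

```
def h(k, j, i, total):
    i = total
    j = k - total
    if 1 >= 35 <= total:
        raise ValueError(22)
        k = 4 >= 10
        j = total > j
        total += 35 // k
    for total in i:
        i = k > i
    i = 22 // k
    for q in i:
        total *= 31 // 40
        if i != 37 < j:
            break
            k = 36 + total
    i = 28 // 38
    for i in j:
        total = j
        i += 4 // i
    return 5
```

Transformed code:
def h(k, j, i, total):
    i = total
    j = k - total
    if 1 >= 35 <= total:
        raise ValueError(22)
    for total in i:
        i = k > i
    i = 22 // k
    for q in i:
        total = total * (31 // 40)
        if i != 37 < j:
            break
    i = 28 // 38
    for i in j:
        total = j
        i = i + 4 // i
    return 5

total = total * (31 // 40)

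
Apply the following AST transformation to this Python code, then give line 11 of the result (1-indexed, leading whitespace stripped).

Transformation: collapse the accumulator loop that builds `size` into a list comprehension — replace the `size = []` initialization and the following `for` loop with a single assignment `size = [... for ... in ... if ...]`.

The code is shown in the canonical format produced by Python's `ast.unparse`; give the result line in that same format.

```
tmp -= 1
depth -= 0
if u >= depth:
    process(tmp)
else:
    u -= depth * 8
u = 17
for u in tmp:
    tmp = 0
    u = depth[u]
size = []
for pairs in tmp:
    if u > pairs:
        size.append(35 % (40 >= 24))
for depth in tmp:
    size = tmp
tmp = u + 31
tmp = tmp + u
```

Transformed code:
tmp -= 1
depth -= 0
if u >= depth:
    process(tmp)
else:
    u -= depth * 8
u = 17
for u in tmp:
    tmp = 0
    u = depth[u]
size = [35 % (40 >= 24) for pairs in tmp if u > pairs]
for depth in tmp:
    size = tmp
tmp = u + 31
tmp = tmp + u

size = [35 % (40 >= 24) for pairs in tmp if u > pairs]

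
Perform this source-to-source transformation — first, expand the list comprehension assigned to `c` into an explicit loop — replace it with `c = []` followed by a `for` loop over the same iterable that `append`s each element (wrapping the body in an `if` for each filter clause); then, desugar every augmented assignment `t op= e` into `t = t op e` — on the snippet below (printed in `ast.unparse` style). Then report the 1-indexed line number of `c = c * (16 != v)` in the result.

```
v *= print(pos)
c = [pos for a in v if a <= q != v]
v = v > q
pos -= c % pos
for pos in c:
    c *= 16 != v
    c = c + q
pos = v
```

Transformed code:
v = v * print(pos)
c = []
for a in v:
    if a <= q != v:
        c.append(pos)
v = v > q
pos = pos - c % pos
for pos in c:
    c = c * (16 != v)
    c = c + q
pos = v

9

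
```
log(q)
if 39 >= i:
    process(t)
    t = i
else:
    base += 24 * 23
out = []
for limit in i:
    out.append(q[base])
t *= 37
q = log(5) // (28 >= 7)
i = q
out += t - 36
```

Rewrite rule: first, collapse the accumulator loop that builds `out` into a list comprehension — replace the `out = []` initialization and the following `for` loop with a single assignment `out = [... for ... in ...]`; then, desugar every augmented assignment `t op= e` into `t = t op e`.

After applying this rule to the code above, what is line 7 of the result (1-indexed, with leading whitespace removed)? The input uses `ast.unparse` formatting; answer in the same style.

out = [q[base] for limit in i]

Transformed code:
log(q)
if 39 >= i:
    process(t)
    t = i
else:
    base = base + 24 * 23
out = [q[base] for limit in i]
t = t * 37
q = log(5) // (28 >= 7)
i = q
out = out + (t - 36)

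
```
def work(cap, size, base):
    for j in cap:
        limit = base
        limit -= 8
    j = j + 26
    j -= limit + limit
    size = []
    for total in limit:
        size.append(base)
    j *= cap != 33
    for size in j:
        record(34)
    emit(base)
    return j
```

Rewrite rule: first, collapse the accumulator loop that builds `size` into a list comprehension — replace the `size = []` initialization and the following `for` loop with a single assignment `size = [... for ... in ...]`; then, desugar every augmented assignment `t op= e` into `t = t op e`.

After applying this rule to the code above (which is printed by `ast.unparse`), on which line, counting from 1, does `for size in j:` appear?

9

Transformed code:
def work(cap, size, base):
    for j in cap:
        limit = base
        limit = limit - 8
    j = j + 26
    j = j - (limit + limit)
    size = [base for total in limit]
    j = j * (cap != 33)
    for size in j:
        record(34)
    emit(base)
    return j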